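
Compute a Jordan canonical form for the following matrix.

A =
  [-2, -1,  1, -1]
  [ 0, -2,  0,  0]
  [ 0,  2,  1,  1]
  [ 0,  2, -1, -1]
J_2(-2) ⊕ J_2(0)

The characteristic polynomial is
  det(x·I − A) = x^4 + 4*x^3 + 4*x^2 = x^2*(x + 2)^2

Eigenvalues and multiplicities (the geometric multiplicity of λ is n − rank(A − λI), which equals the number of Jordan blocks for λ):
  λ = -2: algebraic multiplicity = 2, geometric multiplicity = 1
  λ = 0: algebraic multiplicity = 2, geometric multiplicity = 1

Determining the block sizes for each eigenvalue:
  λ = -2: one block (gm = 1), so the single block has size am = 2 → block sizes [2]
  λ = 0: one block (gm = 1), so the single block has size am = 2 → block sizes [2]

Assembling the blocks gives a Jordan form
J =
  [-2,  1, 0, 0]
  [ 0, -2, 0, 0]
  [ 0,  0, 0, 1]
  [ 0,  0, 0, 0]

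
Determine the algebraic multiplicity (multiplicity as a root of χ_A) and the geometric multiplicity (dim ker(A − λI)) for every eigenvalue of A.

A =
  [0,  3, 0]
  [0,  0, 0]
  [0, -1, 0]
λ = 0: alg = 3, geom = 2

Step 1 — factor the characteristic polynomial to read off the algebraic multiplicities:
  χ_A(x) = x^3

Step 2 — compute geometric multiplicities via the rank-nullity identity g(λ) = n − rank(A − λI):
  rank(A − (0)·I) = 1, so dim ker(A − (0)·I) = n − 1 = 2

Summary:
  λ = 0: algebraic multiplicity = 3, geometric multiplicity = 2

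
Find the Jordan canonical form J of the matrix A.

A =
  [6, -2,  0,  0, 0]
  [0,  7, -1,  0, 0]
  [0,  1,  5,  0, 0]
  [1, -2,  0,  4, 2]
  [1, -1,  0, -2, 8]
J_3(6) ⊕ J_2(6)

The characteristic polynomial is
  det(x·I − A) = x^5 - 30*x^4 + 360*x^3 - 2160*x^2 + 6480*x - 7776 = (x - 6)^5

Eigenvalues and multiplicities (the geometric multiplicity of λ is n − rank(A − λI), which equals the number of Jordan blocks for λ):
  λ = 6: algebraic multiplicity = 5, geometric multiplicity = 2

Determining the block sizes for each eigenvalue:
  λ = 6: with am = 5 and gm = 2, the partition is not yet determined (e.g. several partitions of 5 into 2 parts exist). Let N = A − (6)·I. Computing rank(N^1) = 3, rank(N^2) = 1, rank(N^3) = 0; the number of blocks of size ≥ j is rank(N^{j−1}) − rank(N^j), giving [2, 2, 1]. So we have 1 block(s) of size 3, 1 block(s) of size 2 → block sizes [3, 2]

Assembling the blocks gives a Jordan form
J =
  [6, 1, 0, 0, 0]
  [0, 6, 1, 0, 0]
  [0, 0, 6, 0, 0]
  [0, 0, 0, 6, 1]
  [0, 0, 0, 0, 6]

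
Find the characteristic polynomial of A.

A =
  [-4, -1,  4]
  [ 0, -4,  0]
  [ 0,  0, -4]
x^3 + 12*x^2 + 48*x + 64

Expanding det(x·I − A) (e.g. by cofactor expansion or by noting that A is similar to its Jordan form J, which has the same characteristic polynomial as A) gives
  χ_A(x) = x^3 + 12*x^2 + 48*x + 64
which factors as (x + 4)^3. The eigenvalues (with algebraic multiplicities) are λ = -4 with multiplicity 3.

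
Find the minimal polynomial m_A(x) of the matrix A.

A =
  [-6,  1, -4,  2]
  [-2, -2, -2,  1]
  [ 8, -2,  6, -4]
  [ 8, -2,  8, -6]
x^3 + 6*x^2 + 12*x + 8

The characteristic polynomial is χ_A(x) = (x + 2)^4, so the eigenvalues are known. The minimal polynomial is
  m_A(x) = Π_λ (x − λ)^{k_λ}
where k_λ is the size of the *largest* Jordan block for λ (equivalently, the smallest k with (A − λI)^k v = 0 for every generalised eigenvector v of λ).

  λ = -2: largest Jordan block has size 3, contributing (x + 2)^3

So m_A(x) = (x + 2)^3 = x^3 + 6*x^2 + 12*x + 8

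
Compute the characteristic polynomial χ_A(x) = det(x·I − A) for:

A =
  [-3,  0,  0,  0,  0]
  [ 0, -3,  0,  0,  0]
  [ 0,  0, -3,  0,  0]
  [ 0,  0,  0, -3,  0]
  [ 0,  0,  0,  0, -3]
x^5 + 15*x^4 + 90*x^3 + 270*x^2 + 405*x + 243

Expanding det(x·I − A) (e.g. by cofactor expansion or by noting that A is similar to its Jordan form J, which has the same characteristic polynomial as A) gives
  χ_A(x) = x^5 + 15*x^4 + 90*x^3 + 270*x^2 + 405*x + 243
which factors as (x + 3)^5. The eigenvalues (with algebraic multiplicities) are λ = -3 with multiplicity 5.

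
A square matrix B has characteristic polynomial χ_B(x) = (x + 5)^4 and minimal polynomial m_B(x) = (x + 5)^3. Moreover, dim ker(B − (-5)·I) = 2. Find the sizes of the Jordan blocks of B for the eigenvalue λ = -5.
Block sizes for λ = -5: [3, 1]

Step 1 — from the characteristic polynomial, algebraic multiplicity of λ = -5 is 4. From dim ker(B − (-5)·I) = 2, there are exactly 2 Jordan blocks for λ = -5.
Step 2 — from the minimal polynomial, the factor (x + 5)^3 tells us the largest block for λ = -5 has size 3.
Step 3 — with total size 4, 2 blocks, and largest block 3, the block sizes (in nonincreasing order) are [3, 1].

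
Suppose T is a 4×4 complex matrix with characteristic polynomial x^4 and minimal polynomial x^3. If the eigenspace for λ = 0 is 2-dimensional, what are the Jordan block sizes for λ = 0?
Block sizes for λ = 0: [3, 1]

Step 1 — from the characteristic polynomial, algebraic multiplicity of λ = 0 is 4. From dim ker(T − (0)·I) = 2, there are exactly 2 Jordan blocks for λ = 0.
Step 2 — from the minimal polynomial, the factor (x − 0)^3 tells us the largest block for λ = 0 has size 3.
Step 3 — with total size 4, 2 blocks, and largest block 3, the block sizes (in nonincreasing order) are [3, 1].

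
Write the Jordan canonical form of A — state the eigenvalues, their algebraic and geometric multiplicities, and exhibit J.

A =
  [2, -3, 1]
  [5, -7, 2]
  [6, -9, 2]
J_3(-1)

The characteristic polynomial is
  det(x·I − A) = x^3 + 3*x^2 + 3*x + 1 = (x + 1)^3

Eigenvalues and multiplicities (the geometric multiplicity of λ is n − rank(A − λI), which equals the number of Jordan blocks for λ):
  λ = -1: algebraic multiplicity = 3, geometric multiplicity = 1

Determining the block sizes for each eigenvalue:
  λ = -1: one block (gm = 1), so the single block has size am = 3 → block sizes [3]

Assembling the blocks gives a Jordan form
J =
  [-1,  1,  0]
  [ 0, -1,  1]
  [ 0,  0, -1]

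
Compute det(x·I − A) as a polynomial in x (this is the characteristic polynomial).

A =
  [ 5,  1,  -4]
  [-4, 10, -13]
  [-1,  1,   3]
x^3 - 18*x^2 + 108*x - 216

Expanding det(x·I − A) (e.g. by cofactor expansion or by noting that A is similar to its Jordan form J, which has the same characteristic polynomial as A) gives
  χ_A(x) = x^3 - 18*x^2 + 108*x - 216
which factors as (x - 6)^3. The eigenvalues (with algebraic multiplicities) are λ = 6 with multiplicity 3.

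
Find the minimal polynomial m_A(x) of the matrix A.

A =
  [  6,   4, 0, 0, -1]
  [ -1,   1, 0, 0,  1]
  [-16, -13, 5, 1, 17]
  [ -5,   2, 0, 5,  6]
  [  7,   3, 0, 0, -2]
x^5 - 15*x^4 + 75*x^3 - 125*x^2

The characteristic polynomial is χ_A(x) = x^2*(x - 5)^3, so the eigenvalues are known. The minimal polynomial is
  m_A(x) = Π_λ (x − λ)^{k_λ}
where k_λ is the size of the *largest* Jordan block for λ (equivalently, the smallest k with (A − λI)^k v = 0 for every generalised eigenvector v of λ).

  λ = 0: largest Jordan block has size 2, contributing (x − 0)^2
  λ = 5: largest Jordan block has size 3, contributing (x − 5)^3

So m_A(x) = x^2*(x - 5)^3 = x^5 - 15*x^4 + 75*x^3 - 125*x^2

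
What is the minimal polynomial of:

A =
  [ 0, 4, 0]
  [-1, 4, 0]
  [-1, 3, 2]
x^3 - 6*x^2 + 12*x - 8

The characteristic polynomial is χ_A(x) = (x - 2)^3, so the eigenvalues are known. The minimal polynomial is
  m_A(x) = Π_λ (x − λ)^{k_λ}
where k_λ is the size of the *largest* Jordan block for λ (equivalently, the smallest k with (A − λI)^k v = 0 for every generalised eigenvector v of λ).

  λ = 2: largest Jordan block has size 3, contributing (x − 2)^3

So m_A(x) = (x - 2)^3 = x^3 - 6*x^2 + 12*x - 8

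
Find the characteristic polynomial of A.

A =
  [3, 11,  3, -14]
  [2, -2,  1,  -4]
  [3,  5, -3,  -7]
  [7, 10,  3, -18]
x^4 + 20*x^3 + 150*x^2 + 500*x + 625

Expanding det(x·I − A) (e.g. by cofactor expansion or by noting that A is similar to its Jordan form J, which has the same characteristic polynomial as A) gives
  χ_A(x) = x^4 + 20*x^3 + 150*x^2 + 500*x + 625
which factors as (x + 5)^4. The eigenvalues (with algebraic multiplicities) are λ = -5 with multiplicity 4.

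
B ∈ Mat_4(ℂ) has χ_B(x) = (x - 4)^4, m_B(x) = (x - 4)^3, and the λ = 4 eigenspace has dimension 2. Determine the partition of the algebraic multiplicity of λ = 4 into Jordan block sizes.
Block sizes for λ = 4: [3, 1]

Step 1 — from the characteristic polynomial, algebraic multiplicity of λ = 4 is 4. From dim ker(B − (4)·I) = 2, there are exactly 2 Jordan blocks for λ = 4.
Step 2 — from the minimal polynomial, the factor (x − 4)^3 tells us the largest block for λ = 4 has size 3.
Step 3 — with total size 4, 2 blocks, and largest block 3, the block sizes (in nonincreasing order) are [3, 1].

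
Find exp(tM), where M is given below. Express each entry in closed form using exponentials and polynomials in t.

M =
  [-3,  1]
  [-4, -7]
e^{tM} =
  [2*t*exp(-5*t) + exp(-5*t), t*exp(-5*t)]
  [-4*t*exp(-5*t), -2*t*exp(-5*t) + exp(-5*t)]

Strategy: write M = P · J · P⁻¹ where J is a Jordan canonical form, so e^{tM} = P · e^{tJ} · P⁻¹, and e^{tJ} can be computed block-by-block.

M has Jordan form
J =
  [-5,  1]
  [ 0, -5]
(up to reordering of blocks).

Per-block formulas:
  For a 2×2 Jordan block J_2(-5): exp(t · J_2(-5)) = e^(-5t)·(I + t·N), where N is the 2×2 nilpotent shift.

After assembling e^{tJ} and conjugating by P, we get:

e^{tM} =
  [2*t*exp(-5*t) + exp(-5*t), t*exp(-5*t)]
  [-4*t*exp(-5*t), -2*t*exp(-5*t) + exp(-5*t)]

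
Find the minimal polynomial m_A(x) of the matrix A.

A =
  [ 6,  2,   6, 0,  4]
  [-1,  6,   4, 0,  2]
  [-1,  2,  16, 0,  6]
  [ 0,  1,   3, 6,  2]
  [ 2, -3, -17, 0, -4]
x^2 - 12*x + 36

The characteristic polynomial is χ_A(x) = (x - 6)^5, so the eigenvalues are known. The minimal polynomial is
  m_A(x) = Π_λ (x − λ)^{k_λ}
where k_λ is the size of the *largest* Jordan block for λ (equivalently, the smallest k with (A − λI)^k v = 0 for every generalised eigenvector v of λ).

  λ = 6: largest Jordan block has size 2, contributing (x − 6)^2

So m_A(x) = (x - 6)^2 = x^2 - 12*x + 36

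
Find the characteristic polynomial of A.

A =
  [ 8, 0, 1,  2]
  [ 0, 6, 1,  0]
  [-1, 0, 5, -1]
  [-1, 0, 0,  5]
x^4 - 24*x^3 + 216*x^2 - 864*x + 1296

Expanding det(x·I − A) (e.g. by cofactor expansion or by noting that A is similar to its Jordan form J, which has the same characteristic polynomial as A) gives
  χ_A(x) = x^4 - 24*x^3 + 216*x^2 - 864*x + 1296
which factors as (x - 6)^4. The eigenvalues (with algebraic multiplicities) are λ = 6 with multiplicity 4.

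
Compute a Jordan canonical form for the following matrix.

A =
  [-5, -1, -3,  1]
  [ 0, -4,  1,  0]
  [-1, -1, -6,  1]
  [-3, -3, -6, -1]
J_3(-4) ⊕ J_1(-4)

The characteristic polynomial is
  det(x·I − A) = x^4 + 16*x^3 + 96*x^2 + 256*x + 256 = (x + 4)^4

Eigenvalues and multiplicities (the geometric multiplicity of λ is n − rank(A − λI), which equals the number of Jordan blocks for λ):
  λ = -4: algebraic multiplicity = 4, geometric multiplicity = 2

Determining the block sizes for each eigenvalue:
  λ = -4: with am = 4 and gm = 2, the partition is not yet determined (e.g. several partitions of 4 into 2 parts exist). Let N = A − (-4)·I. Computing rank(N^1) = 2, rank(N^2) = 1, rank(N^3) = 0; the number of blocks of size ≥ j is rank(N^{j−1}) − rank(N^j), giving [2, 1, 1]. So we have 1 block(s) of size 3, 1 block(s) of size 1 → block sizes [3, 1]

Assembling the blocks gives a Jordan form
J =
  [-4,  1,  0,  0]
  [ 0, -4,  1,  0]
  [ 0,  0, -4,  0]
  [ 0,  0,  0, -4]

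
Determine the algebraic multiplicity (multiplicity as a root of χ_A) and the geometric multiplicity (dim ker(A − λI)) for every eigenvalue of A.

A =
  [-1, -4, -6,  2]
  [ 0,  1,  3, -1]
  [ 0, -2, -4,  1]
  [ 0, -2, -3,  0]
λ = -1: alg = 4, geom = 3

Step 1 — factor the characteristic polynomial to read off the algebraic multiplicities:
  χ_A(x) = (x + 1)^4

Step 2 — compute geometric multiplicities via the rank-nullity identity g(λ) = n − rank(A − λI):
  rank(A − (-1)·I) = 1, so dim ker(A − (-1)·I) = n − 1 = 3

Summary:
  λ = -1: algebraic multiplicity = 4, geometric multiplicity = 3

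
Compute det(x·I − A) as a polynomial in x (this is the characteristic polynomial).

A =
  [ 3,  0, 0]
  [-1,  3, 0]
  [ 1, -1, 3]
x^3 - 9*x^2 + 27*x - 27

Expanding det(x·I − A) (e.g. by cofactor expansion or by noting that A is similar to its Jordan form J, which has the same characteristic polynomial as A) gives
  χ_A(x) = x^3 - 9*x^2 + 27*x - 27
which factors as (x - 3)^3. The eigenvalues (with algebraic multiplicities) are λ = 3 with multiplicity 3.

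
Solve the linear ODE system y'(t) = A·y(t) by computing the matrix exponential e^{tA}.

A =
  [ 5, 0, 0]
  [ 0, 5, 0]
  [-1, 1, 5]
e^{tA} =
  [exp(5*t), 0, 0]
  [0, exp(5*t), 0]
  [-t*exp(5*t), t*exp(5*t), exp(5*t)]

Strategy: write A = P · J · P⁻¹ where J is a Jordan canonical form, so e^{tA} = P · e^{tJ} · P⁻¹, and e^{tJ} can be computed block-by-block.

A has Jordan form
J =
  [5, 1, 0]
  [0, 5, 0]
  [0, 0, 5]
(up to reordering of blocks).

Per-block formulas:
  For a 1×1 block at λ = 5: exp(t · [5]) = [e^(5t)].
  For a 2×2 Jordan block J_2(5): exp(t · J_2(5)) = e^(5t)·(I + t·N), where N is the 2×2 nilpotent shift.

After assembling e^{tJ} and conjugating by P, we get:

e^{tA} =
  [exp(5*t), 0, 0]
  [0, exp(5*t), 0]
  [-t*exp(5*t), t*exp(5*t), exp(5*t)]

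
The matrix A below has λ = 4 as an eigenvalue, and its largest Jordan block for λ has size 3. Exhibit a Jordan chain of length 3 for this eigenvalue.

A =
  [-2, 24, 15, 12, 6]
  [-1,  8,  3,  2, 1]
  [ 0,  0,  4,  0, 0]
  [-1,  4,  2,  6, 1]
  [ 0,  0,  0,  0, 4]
A Jordan chain for λ = 4 of length 3:
v_1 = (6, 1, 0, 1, 0)ᵀ
v_2 = (15, 3, 0, 2, 0)ᵀ
v_3 = (0, 0, 1, 0, 0)ᵀ

Let N = A − (4)·I. We want v_3 with N^3 v_3 = 0 but N^2 v_3 ≠ 0; then v_{j-1} := N · v_j for j = 3, …, 2.

Pick v_3 = (0, 0, 1, 0, 0)ᵀ.
Then v_2 = N · v_3 = (15, 3, 0, 2, 0)ᵀ.
Then v_1 = N · v_2 = (6, 1, 0, 1, 0)ᵀ.

Sanity check: (A − (4)·I) v_1 = (0, 0, 0, 0, 0)ᵀ = 0. ✓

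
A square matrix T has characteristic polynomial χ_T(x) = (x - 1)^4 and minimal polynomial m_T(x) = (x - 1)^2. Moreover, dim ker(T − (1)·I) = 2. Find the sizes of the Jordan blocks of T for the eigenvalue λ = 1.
Block sizes for λ = 1: [2, 2]

Step 1 — from the characteristic polynomial, algebraic multiplicity of λ = 1 is 4. From dim ker(T − (1)·I) = 2, there are exactly 2 Jordan blocks for λ = 1.
Step 2 — from the minimal polynomial, the factor (x − 1)^2 tells us the largest block for λ = 1 has size 2.
Step 3 — with total size 4, 2 blocks, and largest block 2, the block sizes (in nonincreasing order) are [2, 2].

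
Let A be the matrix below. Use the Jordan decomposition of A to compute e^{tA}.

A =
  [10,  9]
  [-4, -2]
e^{tA} =
  [6*t*exp(4*t) + exp(4*t), 9*t*exp(4*t)]
  [-4*t*exp(4*t), -6*t*exp(4*t) + exp(4*t)]

Strategy: write A = P · J · P⁻¹ where J is a Jordan canonical form, so e^{tA} = P · e^{tJ} · P⁻¹, and e^{tJ} can be computed block-by-block.

A has Jordan form
J =
  [4, 1]
  [0, 4]
(up to reordering of blocks).

Per-block formulas:
  For a 2×2 Jordan block J_2(4): exp(t · J_2(4)) = e^(4t)·(I + t·N), where N is the 2×2 nilpotent shift.

After assembling e^{tJ} and conjugating by P, we get:

e^{tA} =
  [6*t*exp(4*t) + exp(4*t), 9*t*exp(4*t)]
  [-4*t*exp(4*t), -6*t*exp(4*t) + exp(4*t)]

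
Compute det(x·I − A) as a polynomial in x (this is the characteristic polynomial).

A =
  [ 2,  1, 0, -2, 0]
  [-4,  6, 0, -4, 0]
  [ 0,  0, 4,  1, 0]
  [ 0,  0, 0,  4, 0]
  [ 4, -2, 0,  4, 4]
x^5 - 20*x^4 + 160*x^3 - 640*x^2 + 1280*x - 1024

Expanding det(x·I − A) (e.g. by cofactor expansion or by noting that A is similar to its Jordan form J, which has the same characteristic polynomial as A) gives
  χ_A(x) = x^5 - 20*x^4 + 160*x^3 - 640*x^2 + 1280*x - 1024
which factors as (x - 4)^5. The eigenvalues (with algebraic multiplicities) are λ = 4 with multiplicity 5.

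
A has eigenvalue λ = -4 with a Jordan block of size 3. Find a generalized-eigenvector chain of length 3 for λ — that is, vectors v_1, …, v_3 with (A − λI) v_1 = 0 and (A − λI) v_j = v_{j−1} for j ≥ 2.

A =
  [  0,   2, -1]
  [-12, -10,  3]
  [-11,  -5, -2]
A Jordan chain for λ = -4 of length 3:
v_1 = (3, -9, -6)ᵀ
v_2 = (4, -12, -11)ᵀ
v_3 = (1, 0, 0)ᵀ

Let N = A − (-4)·I. We want v_3 with N^3 v_3 = 0 but N^2 v_3 ≠ 0; then v_{j-1} := N · v_j for j = 3, …, 2.

Pick v_3 = (1, 0, 0)ᵀ.
Then v_2 = N · v_3 = (4, -12, -11)ᵀ.
Then v_1 = N · v_2 = (3, -9, -6)ᵀ.

Sanity check: (A − (-4)·I) v_1 = (0, 0, 0)ᵀ = 0. ✓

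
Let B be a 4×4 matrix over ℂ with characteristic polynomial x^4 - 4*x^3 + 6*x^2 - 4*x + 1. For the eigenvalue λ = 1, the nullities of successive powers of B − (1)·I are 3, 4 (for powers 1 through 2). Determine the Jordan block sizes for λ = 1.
Block sizes for λ = 1: [2, 1, 1]

From the dimensions of kernels of powers, the number of Jordan blocks of size at least j is d_j − d_{j−1} where d_j = dim ker(N^j) (with d_0 = 0). Computing the differences gives [3, 1].
The number of blocks of size exactly k is (#blocks of size ≥ k) − (#blocks of size ≥ k + 1), so the partition is: 2 block(s) of size 1, 1 block(s) of size 2.
In nonincreasing order the block sizes are [2, 1, 1].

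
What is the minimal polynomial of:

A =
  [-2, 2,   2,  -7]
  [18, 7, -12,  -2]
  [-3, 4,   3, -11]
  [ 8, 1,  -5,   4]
x^3 - 9*x^2 + 27*x - 27

The characteristic polynomial is χ_A(x) = (x - 3)^4, so the eigenvalues are known. The minimal polynomial is
  m_A(x) = Π_λ (x − λ)^{k_λ}
where k_λ is the size of the *largest* Jordan block for λ (equivalently, the smallest k with (A − λI)^k v = 0 for every generalised eigenvector v of λ).

  λ = 3: largest Jordan block has size 3, contributing (x − 3)^3

So m_A(x) = (x - 3)^3 = x^3 - 9*x^2 + 27*x - 27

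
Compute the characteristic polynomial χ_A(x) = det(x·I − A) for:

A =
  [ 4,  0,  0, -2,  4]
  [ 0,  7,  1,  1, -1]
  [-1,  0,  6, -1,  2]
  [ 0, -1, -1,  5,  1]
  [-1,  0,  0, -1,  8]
x^5 - 30*x^4 + 360*x^3 - 2160*x^2 + 6480*x - 7776

Expanding det(x·I − A) (e.g. by cofactor expansion or by noting that A is similar to its Jordan form J, which has the same characteristic polynomial as A) gives
  χ_A(x) = x^5 - 30*x^4 + 360*x^3 - 2160*x^2 + 6480*x - 7776
which factors as (x - 6)^5. The eigenvalues (with algebraic multiplicities) are λ = 6 with multiplicity 5.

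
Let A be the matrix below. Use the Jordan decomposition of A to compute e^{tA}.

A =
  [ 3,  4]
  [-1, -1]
e^{tA} =
  [2*t*exp(t) + exp(t), 4*t*exp(t)]
  [-t*exp(t), -2*t*exp(t) + exp(t)]

Strategy: write A = P · J · P⁻¹ where J is a Jordan canonical form, so e^{tA} = P · e^{tJ} · P⁻¹, and e^{tJ} can be computed block-by-block.

A has Jordan form
J =
  [1, 1]
  [0, 1]
(up to reordering of blocks).

Per-block formulas:
  For a 2×2 Jordan block J_2(1): exp(t · J_2(1)) = e^(1t)·(I + t·N), where N is the 2×2 nilpotent shift.

After assembling e^{tJ} and conjugating by P, we get:

e^{tA} =
  [2*t*exp(t) + exp(t), 4*t*exp(t)]
  [-t*exp(t), -2*t*exp(t) + exp(t)]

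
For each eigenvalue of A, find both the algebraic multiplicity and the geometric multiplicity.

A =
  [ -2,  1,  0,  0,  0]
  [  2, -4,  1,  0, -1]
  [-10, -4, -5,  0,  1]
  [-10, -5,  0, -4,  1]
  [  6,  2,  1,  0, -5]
λ = -4: alg = 5, geom = 2

Step 1 — factor the characteristic polynomial to read off the algebraic multiplicities:
  χ_A(x) = (x + 4)^5

Step 2 — compute geometric multiplicities via the rank-nullity identity g(λ) = n − rank(A − λI):
  rank(A − (-4)·I) = 3, so dim ker(A − (-4)·I) = n − 3 = 2

Summary:
  λ = -4: algebraic multiplicity = 5, geometric multiplicity = 2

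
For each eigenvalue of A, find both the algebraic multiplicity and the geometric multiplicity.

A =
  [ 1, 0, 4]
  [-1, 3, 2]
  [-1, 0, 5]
λ = 3: alg = 3, geom = 2

Step 1 — factor the characteristic polynomial to read off the algebraic multiplicities:
  χ_A(x) = (x - 3)^3

Step 2 — compute geometric multiplicities via the rank-nullity identity g(λ) = n − rank(A − λI):
  rank(A − (3)·I) = 1, so dim ker(A − (3)·I) = n − 1 = 2

Summary:
  λ = 3: algebraic multiplicity = 3, geometric multiplicity = 2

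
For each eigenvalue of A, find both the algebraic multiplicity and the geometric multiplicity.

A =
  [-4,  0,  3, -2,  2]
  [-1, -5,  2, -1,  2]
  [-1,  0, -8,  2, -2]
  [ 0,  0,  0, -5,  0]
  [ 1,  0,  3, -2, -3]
λ = -5: alg = 5, geom = 3

Step 1 — factor the characteristic polynomial to read off the algebraic multiplicities:
  χ_A(x) = (x + 5)^5

Step 2 — compute geometric multiplicities via the rank-nullity identity g(λ) = n − rank(A − λI):
  rank(A − (-5)·I) = 2, so dim ker(A − (-5)·I) = n − 2 = 3

Summary:
  λ = -5: algebraic multiplicity = 5, geometric multiplicity = 3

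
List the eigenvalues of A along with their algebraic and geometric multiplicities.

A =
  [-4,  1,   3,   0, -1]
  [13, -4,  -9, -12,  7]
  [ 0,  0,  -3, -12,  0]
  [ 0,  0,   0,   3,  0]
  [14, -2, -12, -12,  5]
λ = -3: alg = 3, geom = 2; λ = 3: alg = 2, geom = 2

Step 1 — factor the characteristic polynomial to read off the algebraic multiplicities:
  χ_A(x) = (x - 3)^2*(x + 3)^3

Step 2 — compute geometric multiplicities via the rank-nullity identity g(λ) = n − rank(A − λI):
  rank(A − (-3)·I) = 3, so dim ker(A − (-3)·I) = n − 3 = 2
  rank(A − (3)·I) = 3, so dim ker(A − (3)·I) = n − 3 = 2

Summary:
  λ = -3: algebraic multiplicity = 3, geometric multiplicity = 2
  λ = 3: algebraic multiplicity = 2, geometric multiplicity = 2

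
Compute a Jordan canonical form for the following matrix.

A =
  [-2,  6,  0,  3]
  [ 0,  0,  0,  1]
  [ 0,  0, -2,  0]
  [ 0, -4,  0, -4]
J_2(-2) ⊕ J_1(-2) ⊕ J_1(-2)

The characteristic polynomial is
  det(x·I − A) = x^4 + 8*x^3 + 24*x^2 + 32*x + 16 = (x + 2)^4

Eigenvalues and multiplicities (the geometric multiplicity of λ is n − rank(A − λI), which equals the number of Jordan blocks for λ):
  λ = -2: algebraic multiplicity = 4, geometric multiplicity = 3

Determining the block sizes for each eigenvalue:
  λ = -2: 3 blocks summing to 4 forces exactly one block of size 2 and the rest size 1 → block sizes [2, 1, 1]

Assembling the blocks gives a Jordan form
J =
  [-2,  1,  0,  0]
  [ 0, -2,  0,  0]
  [ 0,  0, -2,  0]
  [ 0,  0,  0, -2]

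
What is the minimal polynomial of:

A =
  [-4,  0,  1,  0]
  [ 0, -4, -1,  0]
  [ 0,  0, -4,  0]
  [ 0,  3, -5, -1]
x^3 + 9*x^2 + 24*x + 16

The characteristic polynomial is χ_A(x) = (x + 1)*(x + 4)^3, so the eigenvalues are known. The minimal polynomial is
  m_A(x) = Π_λ (x − λ)^{k_λ}
where k_λ is the size of the *largest* Jordan block for λ (equivalently, the smallest k with (A − λI)^k v = 0 for every generalised eigenvector v of λ).

  λ = -4: largest Jordan block has size 2, contributing (x + 4)^2
  λ = -1: largest Jordan block has size 1, contributing (x + 1)

So m_A(x) = (x + 1)*(x + 4)^2 = x^3 + 9*x^2 + 24*x + 16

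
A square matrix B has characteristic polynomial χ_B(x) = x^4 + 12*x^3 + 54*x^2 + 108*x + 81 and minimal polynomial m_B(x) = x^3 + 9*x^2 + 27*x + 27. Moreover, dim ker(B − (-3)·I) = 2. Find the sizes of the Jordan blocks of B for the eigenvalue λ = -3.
Block sizes for λ = -3: [3, 1]

Step 1 — from the characteristic polynomial, algebraic multiplicity of λ = -3 is 4. From dim ker(B − (-3)·I) = 2, there are exactly 2 Jordan blocks for λ = -3.
Step 2 — from the minimal polynomial, the factor (x + 3)^3 tells us the largest block for λ = -3 has size 3.
Step 3 — with total size 4, 2 blocks, and largest block 3, the block sizes (in nonincreasing order) are [3, 1].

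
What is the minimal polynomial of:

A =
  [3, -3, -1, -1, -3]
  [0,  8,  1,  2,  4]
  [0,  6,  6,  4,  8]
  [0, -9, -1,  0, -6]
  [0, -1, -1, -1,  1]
x^5 - 18*x^4 + 129*x^3 - 460*x^2 + 816*x - 576

The characteristic polynomial is χ_A(x) = (x - 4)^3*(x - 3)^2, so the eigenvalues are known. The minimal polynomial is
  m_A(x) = Π_λ (x − λ)^{k_λ}
where k_λ is the size of the *largest* Jordan block for λ (equivalently, the smallest k with (A − λI)^k v = 0 for every generalised eigenvector v of λ).

  λ = 3: largest Jordan block has size 2, contributing (x − 3)^2
  λ = 4: largest Jordan block has size 3, contributing (x − 4)^3

So m_A(x) = (x - 4)^3*(x - 3)^2 = x^5 - 18*x^4 + 129*x^3 - 460*x^2 + 816*x - 576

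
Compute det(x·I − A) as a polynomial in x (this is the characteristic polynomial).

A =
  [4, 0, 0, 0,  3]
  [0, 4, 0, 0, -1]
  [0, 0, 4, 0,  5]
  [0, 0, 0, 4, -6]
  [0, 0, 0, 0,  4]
x^5 - 20*x^4 + 160*x^3 - 640*x^2 + 1280*x - 1024

Expanding det(x·I − A) (e.g. by cofactor expansion or by noting that A is similar to its Jordan form J, which has the same characteristic polynomial as A) gives
  χ_A(x) = x^5 - 20*x^4 + 160*x^3 - 640*x^2 + 1280*x - 1024
which factors as (x - 4)^5. The eigenvalues (with algebraic multiplicities) are λ = 4 with multiplicity 5.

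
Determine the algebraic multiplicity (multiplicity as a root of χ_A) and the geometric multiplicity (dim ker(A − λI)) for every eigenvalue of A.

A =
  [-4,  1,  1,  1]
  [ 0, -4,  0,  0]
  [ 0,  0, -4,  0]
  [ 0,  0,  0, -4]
λ = -4: alg = 4, geom = 3

Step 1 — factor the characteristic polynomial to read off the algebraic multiplicities:
  χ_A(x) = (x + 4)^4

Step 2 — compute geometric multiplicities via the rank-nullity identity g(λ) = n − rank(A − λI):
  rank(A − (-4)·I) = 1, so dim ker(A − (-4)·I) = n − 1 = 3

Summary:
  λ = -4: algebraic multiplicity = 4, geometric multiplicity = 3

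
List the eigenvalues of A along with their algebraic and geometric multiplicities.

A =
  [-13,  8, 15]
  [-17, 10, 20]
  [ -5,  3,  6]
λ = 1: alg = 3, geom = 1

Step 1 — factor the characteristic polynomial to read off the algebraic multiplicities:
  χ_A(x) = (x - 1)^3

Step 2 — compute geometric multiplicities via the rank-nullity identity g(λ) = n − rank(A − λI):
  rank(A − (1)·I) = 2, so dim ker(A − (1)·I) = n − 2 = 1

Summary:
  λ = 1: algebraic multiplicity = 3, geometric multiplicity = 1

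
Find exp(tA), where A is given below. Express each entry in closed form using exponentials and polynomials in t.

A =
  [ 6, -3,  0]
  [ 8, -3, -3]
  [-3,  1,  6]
e^{tA} =
  [-15*t^2*exp(3*t)/2 + 3*t*exp(3*t) + exp(3*t), 9*t^2*exp(3*t)/2 - 3*t*exp(3*t), 9*t^2*exp(3*t)/2]
  [-15*t^2*exp(3*t)/2 + 8*t*exp(3*t), 9*t^2*exp(3*t)/2 - 6*t*exp(3*t) + exp(3*t), 9*t^2*exp(3*t)/2 - 3*t*exp(3*t)]
  [-5*t^2*exp(3*t) - 3*t*exp(3*t), 3*t^2*exp(3*t) + t*exp(3*t), 3*t^2*exp(3*t) + 3*t*exp(3*t) + exp(3*t)]

Strategy: write A = P · J · P⁻¹ where J is a Jordan canonical form, so e^{tA} = P · e^{tJ} · P⁻¹, and e^{tJ} can be computed block-by-block.

A has Jordan form
J =
  [3, 1, 0]
  [0, 3, 1]
  [0, 0, 3]
(up to reordering of blocks).

Per-block formulas:
  For a 3×3 Jordan block J_3(3): exp(t · J_3(3)) = e^(3t)·(I + t·N + (t^2/2)·N^2), where N is the 3×3 nilpotent shift.

After assembling e^{tJ} and conjugating by P, we get:

e^{tA} =
  [-15*t^2*exp(3*t)/2 + 3*t*exp(3*t) + exp(3*t), 9*t^2*exp(3*t)/2 - 3*t*exp(3*t), 9*t^2*exp(3*t)/2]
  [-15*t^2*exp(3*t)/2 + 8*t*exp(3*t), 9*t^2*exp(3*t)/2 - 6*t*exp(3*t) + exp(3*t), 9*t^2*exp(3*t)/2 - 3*t*exp(3*t)]
  [-5*t^2*exp(3*t) - 3*t*exp(3*t), 3*t^2*exp(3*t) + t*exp(3*t), 3*t^2*exp(3*t) + 3*t*exp(3*t) + exp(3*t)]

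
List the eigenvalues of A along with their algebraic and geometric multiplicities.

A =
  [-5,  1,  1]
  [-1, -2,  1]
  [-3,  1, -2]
λ = -3: alg = 3, geom = 1

Step 1 — factor the characteristic polynomial to read off the algebraic multiplicities:
  χ_A(x) = (x + 3)^3

Step 2 — compute geometric multiplicities via the rank-nullity identity g(λ) = n − rank(A − λI):
  rank(A − (-3)·I) = 2, so dim ker(A − (-3)·I) = n − 2 = 1

Summary:
  λ = -3: algebraic multiplicity = 3, geometric multiplicity = 1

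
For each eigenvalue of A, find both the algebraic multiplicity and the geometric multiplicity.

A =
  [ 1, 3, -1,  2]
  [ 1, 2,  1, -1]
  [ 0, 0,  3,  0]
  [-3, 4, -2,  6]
λ = 3: alg = 4, geom = 2

Step 1 — factor the characteristic polynomial to read off the algebraic multiplicities:
  χ_A(x) = (x - 3)^4

Step 2 — compute geometric multiplicities via the rank-nullity identity g(λ) = n − rank(A − λI):
  rank(A − (3)·I) = 2, so dim ker(A − (3)·I) = n − 2 = 2

Summary:
  λ = 3: algebraic multiplicity = 4, geometric multiplicity = 2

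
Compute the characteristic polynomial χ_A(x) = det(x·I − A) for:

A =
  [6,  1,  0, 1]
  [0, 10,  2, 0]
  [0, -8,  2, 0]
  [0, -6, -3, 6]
x^4 - 24*x^3 + 216*x^2 - 864*x + 1296

Expanding det(x·I − A) (e.g. by cofactor expansion or by noting that A is similar to its Jordan form J, which has the same characteristic polynomial as A) gives
  χ_A(x) = x^4 - 24*x^3 + 216*x^2 - 864*x + 1296
which factors as (x - 6)^4. The eigenvalues (with algebraic multiplicities) are λ = 6 with multiplicity 4.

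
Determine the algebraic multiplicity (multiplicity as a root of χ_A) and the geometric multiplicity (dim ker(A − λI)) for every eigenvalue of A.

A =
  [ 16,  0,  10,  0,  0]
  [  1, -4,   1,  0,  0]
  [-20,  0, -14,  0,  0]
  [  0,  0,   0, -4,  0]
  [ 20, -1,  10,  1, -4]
λ = -4: alg = 4, geom = 2; λ = 6: alg = 1, geom = 1

Step 1 — factor the characteristic polynomial to read off the algebraic multiplicities:
  χ_A(x) = (x - 6)*(x + 4)^4

Step 2 — compute geometric multiplicities via the rank-nullity identity g(λ) = n − rank(A − λI):
  rank(A − (-4)·I) = 3, so dim ker(A − (-4)·I) = n − 3 = 2
  rank(A − (6)·I) = 4, so dim ker(A − (6)·I) = n − 4 = 1

Summary:
  λ = -4: algebraic multiplicity = 4, geometric multiplicity = 2
  λ = 6: algebraic multiplicity = 1, geometric multiplicity = 1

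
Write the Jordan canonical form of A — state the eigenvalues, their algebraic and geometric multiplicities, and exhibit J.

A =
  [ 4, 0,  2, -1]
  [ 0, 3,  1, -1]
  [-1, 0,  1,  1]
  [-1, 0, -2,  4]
J_2(3) ⊕ J_2(3)

The characteristic polynomial is
  det(x·I − A) = x^4 - 12*x^3 + 54*x^2 - 108*x + 81 = (x - 3)^4

Eigenvalues and multiplicities (the geometric multiplicity of λ is n − rank(A − λI), which equals the number of Jordan blocks for λ):
  λ = 3: algebraic multiplicity = 4, geometric multiplicity = 2

Determining the block sizes for each eigenvalue:
  λ = 3: with am = 4 and gm = 2, the partition is not yet determined (e.g. several partitions of 4 into 2 parts exist). Let N = A − (3)·I. Computing rank(N^1) = 2, rank(N^2) = 0; the number of blocks of size ≥ j is rank(N^{j−1}) − rank(N^j), giving [2, 2]. So we have 2 block(s) of size 2 → block sizes [2, 2]

Assembling the blocks gives a Jordan form
J =
  [3, 1, 0, 0]
  [0, 3, 0, 0]
  [0, 0, 3, 1]
  [0, 0, 0, 3]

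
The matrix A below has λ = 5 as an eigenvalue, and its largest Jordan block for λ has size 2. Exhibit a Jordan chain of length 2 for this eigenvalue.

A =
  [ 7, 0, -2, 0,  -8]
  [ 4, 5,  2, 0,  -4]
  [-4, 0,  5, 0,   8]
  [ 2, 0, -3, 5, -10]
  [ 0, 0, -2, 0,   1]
A Jordan chain for λ = 5 of length 2:
v_1 = (4, 2, -4, 5, 2)ᵀ
v_2 = (1, 0, -1, 0, 0)ᵀ

Let N = A − (5)·I. We want v_2 with N^2 v_2 = 0 but N^1 v_2 ≠ 0; then v_{j-1} := N · v_j for j = 2, …, 2.

Pick v_2 = (1, 0, -1, 0, 0)ᵀ.
Then v_1 = N · v_2 = (4, 2, -4, 5, 2)ᵀ.

Sanity check: (A − (5)·I) v_1 = (0, 0, 0, 0, 0)ᵀ = 0. ✓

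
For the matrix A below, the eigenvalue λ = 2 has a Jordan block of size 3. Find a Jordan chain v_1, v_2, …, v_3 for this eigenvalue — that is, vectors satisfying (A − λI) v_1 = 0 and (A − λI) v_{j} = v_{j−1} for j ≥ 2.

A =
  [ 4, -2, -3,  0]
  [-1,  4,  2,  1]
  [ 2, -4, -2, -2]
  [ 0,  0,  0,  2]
A Jordan chain for λ = 2 of length 3:
v_1 = (4, -2, 4, 0)ᵀ
v_2 = (-2, 2, -4, 0)ᵀ
v_3 = (0, 1, 0, 0)ᵀ

Let N = A − (2)·I. We want v_3 with N^3 v_3 = 0 but N^2 v_3 ≠ 0; then v_{j-1} := N · v_j for j = 3, …, 2.

Pick v_3 = (0, 1, 0, 0)ᵀ.
Then v_2 = N · v_3 = (-2, 2, -4, 0)ᵀ.
Then v_1 = N · v_2 = (4, -2, 4, 0)ᵀ.

Sanity check: (A − (2)·I) v_1 = (0, 0, 0, 0)ᵀ = 0. ✓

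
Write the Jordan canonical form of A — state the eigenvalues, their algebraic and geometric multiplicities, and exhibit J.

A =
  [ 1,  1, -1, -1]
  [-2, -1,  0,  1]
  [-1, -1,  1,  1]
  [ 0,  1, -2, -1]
J_2(0) ⊕ J_2(0)

The characteristic polynomial is
  det(x·I − A) = x^4

Eigenvalues and multiplicities (the geometric multiplicity of λ is n − rank(A − λI), which equals the number of Jordan blocks for λ):
  λ = 0: algebraic multiplicity = 4, geometric multiplicity = 2

Determining the block sizes for each eigenvalue:
  λ = 0: with am = 4 and gm = 2, the partition is not yet determined (e.g. several partitions of 4 into 2 parts exist). Let N = A − (0)·I. Computing rank(N^1) = 2, rank(N^2) = 0; the number of blocks of size ≥ j is rank(N^{j−1}) − rank(N^j), giving [2, 2]. So we have 2 block(s) of size 2 → block sizes [2, 2]

Assembling the blocks gives a Jordan form
J =
  [0, 1, 0, 0]
  [0, 0, 0, 0]
  [0, 0, 0, 1]
  [0, 0, 0, 0]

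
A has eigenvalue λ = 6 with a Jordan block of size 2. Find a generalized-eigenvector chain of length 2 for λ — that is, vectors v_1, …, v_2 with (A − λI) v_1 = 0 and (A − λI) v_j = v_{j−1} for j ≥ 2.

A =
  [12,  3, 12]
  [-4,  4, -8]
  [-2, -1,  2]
A Jordan chain for λ = 6 of length 2:
v_1 = (6, -4, -2)ᵀ
v_2 = (1, 0, 0)ᵀ

Let N = A − (6)·I. We want v_2 with N^2 v_2 = 0 but N^1 v_2 ≠ 0; then v_{j-1} := N · v_j for j = 2, …, 2.

Pick v_2 = (1, 0, 0)ᵀ.
Then v_1 = N · v_2 = (6, -4, -2)ᵀ.

Sanity check: (A − (6)·I) v_1 = (0, 0, 0)ᵀ = 0. ✓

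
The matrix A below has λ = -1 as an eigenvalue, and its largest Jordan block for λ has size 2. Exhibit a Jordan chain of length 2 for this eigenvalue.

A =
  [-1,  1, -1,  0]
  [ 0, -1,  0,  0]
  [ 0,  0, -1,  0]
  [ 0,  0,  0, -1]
A Jordan chain for λ = -1 of length 2:
v_1 = (1, 0, 0, 0)ᵀ
v_2 = (0, 1, 0, 0)ᵀ

Let N = A − (-1)·I. We want v_2 with N^2 v_2 = 0 but N^1 v_2 ≠ 0; then v_{j-1} := N · v_j for j = 2, …, 2.

Pick v_2 = (0, 1, 0, 0)ᵀ.
Then v_1 = N · v_2 = (1, 0, 0, 0)ᵀ.

Sanity check: (A − (-1)·I) v_1 = (0, 0, 0, 0)ᵀ = 0. ✓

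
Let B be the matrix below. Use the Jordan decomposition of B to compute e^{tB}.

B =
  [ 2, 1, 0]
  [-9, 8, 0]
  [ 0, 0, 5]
e^{tB} =
  [-3*t*exp(5*t) + exp(5*t), t*exp(5*t), 0]
  [-9*t*exp(5*t), 3*t*exp(5*t) + exp(5*t), 0]
  [0, 0, exp(5*t)]

Strategy: write B = P · J · P⁻¹ where J is a Jordan canonical form, so e^{tB} = P · e^{tJ} · P⁻¹, and e^{tJ} can be computed block-by-block.

B has Jordan form
J =
  [5, 1, 0]
  [0, 5, 0]
  [0, 0, 5]
(up to reordering of blocks).

Per-block formulas:
  For a 2×2 Jordan block J_2(5): exp(t · J_2(5)) = e^(5t)·(I + t·N), where N is the 2×2 nilpotent shift.
  For a 1×1 block at λ = 5: exp(t · [5]) = [e^(5t)].

After assembling e^{tJ} and conjugating by P, we get:

e^{tB} =
  [-3*t*exp(5*t) + exp(5*t), t*exp(5*t), 0]
  [-9*t*exp(5*t), 3*t*exp(5*t) + exp(5*t), 0]
  [0, 0, exp(5*t)]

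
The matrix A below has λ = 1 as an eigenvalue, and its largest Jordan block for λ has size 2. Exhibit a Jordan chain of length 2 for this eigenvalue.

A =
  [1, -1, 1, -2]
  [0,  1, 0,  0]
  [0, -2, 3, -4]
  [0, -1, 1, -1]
A Jordan chain for λ = 1 of length 2:
v_1 = (-1, 0, -2, -1)ᵀ
v_2 = (0, 1, 0, 0)ᵀ

Let N = A − (1)·I. We want v_2 with N^2 v_2 = 0 but N^1 v_2 ≠ 0; then v_{j-1} := N · v_j for j = 2, …, 2.

Pick v_2 = (0, 1, 0, 0)ᵀ.
Then v_1 = N · v_2 = (-1, 0, -2, -1)ᵀ.

Sanity check: (A − (1)·I) v_1 = (0, 0, 0, 0)ᵀ = 0. ✓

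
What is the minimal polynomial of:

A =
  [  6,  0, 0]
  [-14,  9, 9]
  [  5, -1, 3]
x^3 - 18*x^2 + 108*x - 216

The characteristic polynomial is χ_A(x) = (x - 6)^3, so the eigenvalues are known. The minimal polynomial is
  m_A(x) = Π_λ (x − λ)^{k_λ}
where k_λ is the size of the *largest* Jordan block for λ (equivalently, the smallest k with (A − λI)^k v = 0 for every generalised eigenvector v of λ).

  λ = 6: largest Jordan block has size 3, contributing (x − 6)^3

So m_A(x) = (x - 6)^3 = x^3 - 18*x^2 + 108*x - 216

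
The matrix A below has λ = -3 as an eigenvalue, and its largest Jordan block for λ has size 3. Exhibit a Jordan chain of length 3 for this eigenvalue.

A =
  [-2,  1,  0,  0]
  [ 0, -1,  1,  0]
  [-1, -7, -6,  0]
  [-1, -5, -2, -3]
A Jordan chain for λ = -3 of length 3:
v_1 = (1, -1, 2, 1)ᵀ
v_2 = (1, 0, -1, -1)ᵀ
v_3 = (1, 0, 0, 0)ᵀ

Let N = A − (-3)·I. We want v_3 with N^3 v_3 = 0 but N^2 v_3 ≠ 0; then v_{j-1} := N · v_j for j = 3, …, 2.

Pick v_3 = (1, 0, 0, 0)ᵀ.
Then v_2 = N · v_3 = (1, 0, -1, -1)ᵀ.
Then v_1 = N · v_2 = (1, -1, 2, 1)ᵀ.

Sanity check: (A − (-3)·I) v_1 = (0, 0, 0, 0)ᵀ = 0. ✓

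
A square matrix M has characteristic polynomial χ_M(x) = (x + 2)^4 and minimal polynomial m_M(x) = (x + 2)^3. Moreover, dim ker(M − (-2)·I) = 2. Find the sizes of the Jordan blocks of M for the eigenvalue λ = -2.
Block sizes for λ = -2: [3, 1]

Step 1 — from the characteristic polynomial, algebraic multiplicity of λ = -2 is 4. From dim ker(M − (-2)·I) = 2, there are exactly 2 Jordan blocks for λ = -2.
Step 2 — from the minimal polynomial, the factor (x + 2)^3 tells us the largest block for λ = -2 has size 3.
Step 3 — with total size 4, 2 blocks, and largest block 3, the block sizes (in nonincreasing order) are [3, 1].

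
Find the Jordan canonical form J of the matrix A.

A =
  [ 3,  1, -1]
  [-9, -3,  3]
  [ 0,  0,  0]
J_2(0) ⊕ J_1(0)

The characteristic polynomial is
  det(x·I − A) = x^3

Eigenvalues and multiplicities (the geometric multiplicity of λ is n − rank(A − λI), which equals the number of Jordan blocks for λ):
  λ = 0: algebraic multiplicity = 3, geometric multiplicity = 2

Determining the block sizes for each eigenvalue:
  λ = 0: 2 blocks summing to 3 forces exactly one block of size 2 and the rest size 1 → block sizes [2, 1]

Assembling the blocks gives a Jordan form
J =
  [0, 1, 0]
  [0, 0, 0]
  [0, 0, 0]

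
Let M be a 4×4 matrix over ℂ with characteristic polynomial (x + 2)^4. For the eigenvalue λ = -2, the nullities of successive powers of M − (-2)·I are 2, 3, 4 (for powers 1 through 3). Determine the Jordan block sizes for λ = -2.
Block sizes for λ = -2: [3, 1]

From the dimensions of kernels of powers, the number of Jordan blocks of size at least j is d_j − d_{j−1} where d_j = dim ker(N^j) (with d_0 = 0). Computing the differences gives [2, 1, 1].
The number of blocks of size exactly k is (#blocks of size ≥ k) − (#blocks of size ≥ k + 1), so the partition is: 1 block(s) of size 1, 1 block(s) of size 3.
In nonincreasing order the block sizes are [3, 1].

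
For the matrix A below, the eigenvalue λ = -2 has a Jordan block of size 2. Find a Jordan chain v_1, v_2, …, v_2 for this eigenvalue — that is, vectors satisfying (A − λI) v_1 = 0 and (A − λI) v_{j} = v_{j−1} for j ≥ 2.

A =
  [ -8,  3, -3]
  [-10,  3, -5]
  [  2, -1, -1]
A Jordan chain for λ = -2 of length 2:
v_1 = (-6, -10, 2)ᵀ
v_2 = (1, 0, 0)ᵀ

Let N = A − (-2)·I. We want v_2 with N^2 v_2 = 0 but N^1 v_2 ≠ 0; then v_{j-1} := N · v_j for j = 2, …, 2.

Pick v_2 = (1, 0, 0)ᵀ.
Then v_1 = N · v_2 = (-6, -10, 2)ᵀ.

Sanity check: (A − (-2)·I) v_1 = (0, 0, 0)ᵀ = 0. ✓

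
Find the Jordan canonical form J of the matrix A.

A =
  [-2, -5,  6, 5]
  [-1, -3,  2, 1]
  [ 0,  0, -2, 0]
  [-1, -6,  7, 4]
J_3(-2) ⊕ J_1(3)

The characteristic polynomial is
  det(x·I − A) = x^4 + 3*x^3 - 6*x^2 - 28*x - 24 = (x - 3)*(x + 2)^3

Eigenvalues and multiplicities (the geometric multiplicity of λ is n − rank(A − λI), which equals the number of Jordan blocks for λ):
  λ = -2: algebraic multiplicity = 3, geometric multiplicity = 1
  λ = 3: algebraic multiplicity = 1, geometric multiplicity = 1

Determining the block sizes for each eigenvalue:
  λ = -2: one block (gm = 1), so the single block has size am = 3 → block sizes [3]
  λ = 3: one block (gm = 1), so the single block has size am = 1 → block sizes [1]

Assembling the blocks gives a Jordan form
J =
  [-2,  1,  0, 0]
  [ 0, -2,  1, 0]
  [ 0,  0, -2, 0]
  [ 0,  0,  0, 3]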